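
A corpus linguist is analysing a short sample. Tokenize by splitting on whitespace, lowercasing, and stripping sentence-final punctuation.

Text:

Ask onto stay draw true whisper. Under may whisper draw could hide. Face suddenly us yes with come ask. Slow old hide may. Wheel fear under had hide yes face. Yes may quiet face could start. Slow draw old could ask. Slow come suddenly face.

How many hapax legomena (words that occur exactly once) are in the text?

10

Frequencies: face:4, ask:3, draw:3, may:3, could:3, hide:3, yes:3, slow:3, whisper:2, under:2, suddenly:2, come:2, old:2, onto:1, stay:1, true:1, us:1, with:1, wheel:1, fear:1, … (3 more, each freq 1)
Hapax (freq=1): fear, had, onto, quiet, start, stay, true, us, wheel, with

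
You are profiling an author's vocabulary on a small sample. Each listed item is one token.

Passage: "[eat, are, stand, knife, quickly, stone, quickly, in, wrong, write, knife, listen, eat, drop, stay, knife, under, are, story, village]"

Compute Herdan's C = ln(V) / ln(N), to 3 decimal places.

N = 20, V = 15.
ln(V) = 2.708050, ln(N) = 2.995732
C = 2.708050 / 2.995732 = 0.904

0.904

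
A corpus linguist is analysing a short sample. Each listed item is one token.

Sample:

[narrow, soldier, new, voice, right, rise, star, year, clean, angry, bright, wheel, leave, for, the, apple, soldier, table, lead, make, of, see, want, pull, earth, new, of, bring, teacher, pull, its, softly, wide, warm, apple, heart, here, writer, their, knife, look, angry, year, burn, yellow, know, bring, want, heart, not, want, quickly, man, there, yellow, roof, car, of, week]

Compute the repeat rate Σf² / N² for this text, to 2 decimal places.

Frequencies: of:3, want:3, soldier:2, new:2, year:2, angry:2, apple:2, pull:2, bring:2, heart:2, yellow:2, narrow:1, voice:1, right:1, rise:1, star:1, clean:1, bright:1, wheel:1, leave:1, … (26 more, each freq 1)
Σf² = 89; N² = 3481
Repeat rate = 89 / 3481 = 0.03

0.03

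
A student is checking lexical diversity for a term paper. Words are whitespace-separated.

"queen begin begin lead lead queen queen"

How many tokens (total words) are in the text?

Tokens: queen, begin, begin, lead, lead, queen, queen
N = 7

7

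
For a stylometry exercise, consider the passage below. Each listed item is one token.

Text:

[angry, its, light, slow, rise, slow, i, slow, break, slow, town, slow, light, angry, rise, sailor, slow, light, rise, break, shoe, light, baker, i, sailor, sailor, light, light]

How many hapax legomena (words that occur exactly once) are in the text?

4

Frequencies: light:6, slow:6, rise:3, sailor:3, angry:2, i:2, break:2, its:1, town:1, shoe:1, baker:1
Hapax (freq=1): baker, its, shoe, town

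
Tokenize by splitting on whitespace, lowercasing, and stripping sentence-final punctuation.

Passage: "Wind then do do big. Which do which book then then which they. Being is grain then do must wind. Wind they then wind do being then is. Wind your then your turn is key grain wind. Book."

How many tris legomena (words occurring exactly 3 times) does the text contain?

Frequencies: then:7, wind:6, do:5, which:3, is:3, book:2, they:2, being:2, grain:2, your:2, big:1, must:1, turn:1, key:1
Words with frequency 3: is, which

2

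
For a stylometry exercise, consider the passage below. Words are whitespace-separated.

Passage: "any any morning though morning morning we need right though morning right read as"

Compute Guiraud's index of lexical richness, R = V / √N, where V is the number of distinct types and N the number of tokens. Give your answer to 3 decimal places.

2.138

N = 14, V = 8.
√N = 3.741657
R = 8 / 3.741657 = 2.138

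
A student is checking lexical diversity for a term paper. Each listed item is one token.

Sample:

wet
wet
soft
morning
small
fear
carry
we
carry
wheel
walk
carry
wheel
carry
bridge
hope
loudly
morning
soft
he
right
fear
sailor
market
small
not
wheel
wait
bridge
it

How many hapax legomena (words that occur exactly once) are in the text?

11

Frequencies: carry:4, wheel:3, wet:2, soft:2, morning:2, small:2, fear:2, bridge:2, we:1, walk:1, hope:1, loudly:1, he:1, right:1, sailor:1, market:1, not:1, wait:1, it:1
Hapax (freq=1): he, hope, it, loudly, market, not, right, sailor, wait, walk, we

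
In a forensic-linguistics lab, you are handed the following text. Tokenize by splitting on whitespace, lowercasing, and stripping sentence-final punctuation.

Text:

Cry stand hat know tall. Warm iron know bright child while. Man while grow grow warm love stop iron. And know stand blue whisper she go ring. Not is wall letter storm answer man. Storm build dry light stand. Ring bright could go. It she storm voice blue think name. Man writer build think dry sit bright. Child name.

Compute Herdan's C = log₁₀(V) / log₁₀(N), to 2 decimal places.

0.88

N = 59, V = 36.
log₁₀(V) = 1.556303, log₁₀(N) = 1.770852
C = 1.556303 / 1.770852 = 0.88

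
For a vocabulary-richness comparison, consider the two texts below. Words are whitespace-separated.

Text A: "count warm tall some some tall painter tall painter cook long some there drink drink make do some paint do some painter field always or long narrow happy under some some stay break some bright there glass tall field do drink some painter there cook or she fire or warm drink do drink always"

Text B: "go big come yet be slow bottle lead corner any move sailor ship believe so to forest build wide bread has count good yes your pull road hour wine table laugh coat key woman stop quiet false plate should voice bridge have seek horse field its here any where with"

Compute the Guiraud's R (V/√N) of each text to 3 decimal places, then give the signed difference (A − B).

-3.664

A: V=24, N=54, R=3.266
B: V=49, N=50, R=6.930
Difference = 3.266 − 6.930 = -3.664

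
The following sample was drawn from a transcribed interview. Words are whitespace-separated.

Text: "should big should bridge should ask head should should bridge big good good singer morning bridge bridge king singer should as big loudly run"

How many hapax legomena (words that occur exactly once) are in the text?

Frequencies: should:6, bridge:4, big:3, good:2, singer:2, ask:1, head:1, morning:1, king:1, as:1, loudly:1, run:1
Hapax (freq=1): as, ask, head, king, loudly, morning, run

7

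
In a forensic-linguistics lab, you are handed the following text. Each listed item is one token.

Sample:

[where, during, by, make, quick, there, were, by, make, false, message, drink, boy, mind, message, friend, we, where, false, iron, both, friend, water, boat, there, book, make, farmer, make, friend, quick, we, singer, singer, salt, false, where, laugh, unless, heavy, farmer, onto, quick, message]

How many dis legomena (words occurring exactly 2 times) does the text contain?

Frequencies: make:4, where:3, quick:3, false:3, message:3, friend:3, by:2, there:2, we:2, farmer:2, singer:2, during:1, were:1, drink:1, boy:1, mind:1, iron:1, both:1, water:1, boat:1, … (6 more, each freq 1)
Words with frequency 2: by, farmer, singer, there, we

5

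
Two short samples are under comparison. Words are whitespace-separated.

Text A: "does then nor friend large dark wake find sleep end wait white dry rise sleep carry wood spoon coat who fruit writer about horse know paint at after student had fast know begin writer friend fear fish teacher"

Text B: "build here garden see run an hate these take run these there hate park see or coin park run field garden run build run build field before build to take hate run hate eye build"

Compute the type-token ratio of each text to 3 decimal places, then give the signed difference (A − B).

0.409

TTR(A) = 34/38 = 0.895
TTR(B) = 17/35 = 0.486
Difference = 0.895 − 0.486 = 0.409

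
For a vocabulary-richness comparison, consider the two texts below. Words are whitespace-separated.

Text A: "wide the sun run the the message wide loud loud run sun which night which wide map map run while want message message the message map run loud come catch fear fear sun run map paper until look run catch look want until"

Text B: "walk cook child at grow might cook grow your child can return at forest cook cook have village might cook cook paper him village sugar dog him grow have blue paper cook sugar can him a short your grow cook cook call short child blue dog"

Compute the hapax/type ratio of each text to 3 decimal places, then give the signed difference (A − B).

A: hapax=4, V=17, ratio=0.235
B: hapax=5, V=20, ratio=0.250
Difference = 0.235 − 0.250 = -0.015

-0.015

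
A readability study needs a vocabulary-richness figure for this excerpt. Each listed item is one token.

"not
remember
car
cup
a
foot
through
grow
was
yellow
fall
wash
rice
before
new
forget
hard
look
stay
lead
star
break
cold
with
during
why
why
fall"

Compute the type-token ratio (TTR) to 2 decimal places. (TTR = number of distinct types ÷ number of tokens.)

0.93

N = 28 tokens, V = 26 types.
TTR = V / N = 26 / 28 = 0.93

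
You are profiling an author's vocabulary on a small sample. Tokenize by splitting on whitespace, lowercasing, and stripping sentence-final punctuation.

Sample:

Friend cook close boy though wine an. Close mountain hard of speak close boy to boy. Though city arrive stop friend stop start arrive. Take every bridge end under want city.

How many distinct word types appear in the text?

22

Distinct types: {an, arrive, boy, bridge, city, close, cook, end, every, friend, hard, mountain, of, speak, start, stop, take, though, to, under, want, wine}
V = 22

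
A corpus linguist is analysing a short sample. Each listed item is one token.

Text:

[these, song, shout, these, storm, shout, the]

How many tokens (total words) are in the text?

Tokens: these, song, shout, these, storm, shout, the
N = 7

7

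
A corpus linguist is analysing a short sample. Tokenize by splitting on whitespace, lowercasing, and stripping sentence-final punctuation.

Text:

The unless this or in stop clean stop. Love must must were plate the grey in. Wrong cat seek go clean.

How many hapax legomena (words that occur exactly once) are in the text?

11

Frequencies: the:2, in:2, stop:2, clean:2, must:2, unless:1, this:1, or:1, love:1, were:1, plate:1, grey:1, wrong:1, cat:1, seek:1, go:1
Hapax (freq=1): cat, go, grey, love, or, plate, seek, this, unless, were, wrong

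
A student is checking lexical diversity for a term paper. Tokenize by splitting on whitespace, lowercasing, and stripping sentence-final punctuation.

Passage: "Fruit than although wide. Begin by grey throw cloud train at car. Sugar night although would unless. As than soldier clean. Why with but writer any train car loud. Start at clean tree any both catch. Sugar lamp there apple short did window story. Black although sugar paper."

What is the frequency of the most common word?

Frequencies: although:3, sugar:3, than:2, train:2, at:2, car:2, clean:2, any:2, fruit:1, wide:1, begin:1, by:1, grey:1, throw:1, cloud:1, night:1, would:1, unless:1, as:1, soldier:1, … (18 more, each freq 1)
Most common: 'although' with frequency 3.

3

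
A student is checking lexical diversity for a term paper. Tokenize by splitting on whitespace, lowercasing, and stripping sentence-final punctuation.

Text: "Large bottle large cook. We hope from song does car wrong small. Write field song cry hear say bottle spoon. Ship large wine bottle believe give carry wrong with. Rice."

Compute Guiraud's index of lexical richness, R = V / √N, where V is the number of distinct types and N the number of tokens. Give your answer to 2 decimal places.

4.38

N = 30, V = 24.
√N = 5.477226
R = 24 / 5.477226 = 4.38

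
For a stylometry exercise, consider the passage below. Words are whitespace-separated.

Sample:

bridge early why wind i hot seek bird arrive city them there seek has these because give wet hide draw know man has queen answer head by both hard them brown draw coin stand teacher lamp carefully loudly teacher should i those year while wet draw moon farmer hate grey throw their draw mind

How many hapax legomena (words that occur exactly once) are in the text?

38

Frequencies: draw:4, i:2, seek:2, them:2, has:2, wet:2, teacher:2, bridge:1, early:1, why:1, wind:1, hot:1, bird:1, arrive:1, city:1, there:1, these:1, because:1, give:1, hide:1, … (25 more, each freq 1)
Hapax (freq=1): answer, arrive, because, bird, both, bridge, brown, by, carefully, city, coin, early, farmer, give, grey, hard, hate, head, hide, hot, know, lamp, loudly, man, mind, moon, queen, should, stand, their, there, these, those, throw, while, why, wind, year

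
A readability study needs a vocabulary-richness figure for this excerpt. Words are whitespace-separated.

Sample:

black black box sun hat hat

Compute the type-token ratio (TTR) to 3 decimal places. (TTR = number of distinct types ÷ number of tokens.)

0.667

N = 6 tokens, V = 4 types.
TTR = V / N = 4 / 6 = 0.667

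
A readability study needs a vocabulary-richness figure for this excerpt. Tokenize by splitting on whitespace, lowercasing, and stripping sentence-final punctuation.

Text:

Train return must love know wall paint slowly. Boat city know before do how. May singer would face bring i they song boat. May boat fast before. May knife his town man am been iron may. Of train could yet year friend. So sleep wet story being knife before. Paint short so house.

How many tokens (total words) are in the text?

Tokens: train, return, must, love, know, wall, paint, slowly, boat, city, know, before, do, how, may, singer, would, face, bring, i, they, song, boat, may, boat, fast, before, may, knife, his, town, man, am, been, iron, may, of, train, could, yet, year, friend, so, sleep, wet, story, being, knife, before, paint, short, so, house
N = 53

53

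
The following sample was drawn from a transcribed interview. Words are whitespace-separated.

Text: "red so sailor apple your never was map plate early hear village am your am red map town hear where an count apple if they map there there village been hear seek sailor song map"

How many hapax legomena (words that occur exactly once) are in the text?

14

Frequencies: map:4, hear:3, red:2, sailor:2, apple:2, your:2, village:2, am:2, there:2, so:1, never:1, was:1, plate:1, early:1, town:1, where:1, an:1, count:1, if:1, they:1, … (3 more, each freq 1)
Hapax (freq=1): an, been, count, early, if, never, plate, seek, so, song, they, town, was, where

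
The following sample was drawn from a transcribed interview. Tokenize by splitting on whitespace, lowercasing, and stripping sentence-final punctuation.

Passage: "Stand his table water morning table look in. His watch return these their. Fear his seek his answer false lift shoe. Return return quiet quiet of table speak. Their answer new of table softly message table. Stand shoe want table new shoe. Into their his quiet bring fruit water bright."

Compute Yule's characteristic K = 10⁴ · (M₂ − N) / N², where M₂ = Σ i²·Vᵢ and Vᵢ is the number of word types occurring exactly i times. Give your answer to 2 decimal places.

Frequencies: table:6, his:5, return:3, their:3, shoe:3, quiet:3, stand:2, water:2, answer:2, of:2, new:2, morning:1, look:1, in:1, watch:1, these:1, fear:1, seek:1, false:1, lift:1, … (8 more, each freq 1)
N = 50. Frequency spectrum: V_1=17, V_2=5, V_3=4, V_5=1, V_6=1
M₂ = 1²·17 + 2²·5 + 3²·4 + 5²·1 + 6²·1 = 134
K = 10000 × (134 − 50) / 50² = 336.00

336.00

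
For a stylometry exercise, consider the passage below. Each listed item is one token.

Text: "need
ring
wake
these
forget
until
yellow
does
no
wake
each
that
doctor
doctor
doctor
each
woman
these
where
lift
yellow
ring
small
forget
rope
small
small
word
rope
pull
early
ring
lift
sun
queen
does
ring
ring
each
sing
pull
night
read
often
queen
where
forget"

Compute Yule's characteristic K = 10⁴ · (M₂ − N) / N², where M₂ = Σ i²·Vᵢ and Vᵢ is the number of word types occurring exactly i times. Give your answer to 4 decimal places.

Frequencies: ring:5, forget:3, each:3, doctor:3, small:3, wake:2, these:2, yellow:2, does:2, where:2, lift:2, rope:2, pull:2, queen:2, need:1, until:1, no:1, that:1, woman:1, word:1, … (6 more, each freq 1)
N = 47. Frequency spectrum: V_1=12, V_2=9, V_3=4, V_5=1
M₂ = 1²·12 + 2²·9 + 3²·4 + 5²·1 = 109
K = 10000 × (109 − 47) / 47² = 280.6700

280.6700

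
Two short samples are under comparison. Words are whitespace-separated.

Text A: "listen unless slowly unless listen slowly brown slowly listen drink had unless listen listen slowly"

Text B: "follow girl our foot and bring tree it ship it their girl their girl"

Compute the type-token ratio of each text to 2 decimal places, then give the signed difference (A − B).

-0.31

TTR(A) = 6/15 = 0.40
TTR(B) = 10/14 = 0.71
Difference = 0.40 − 0.71 = -0.31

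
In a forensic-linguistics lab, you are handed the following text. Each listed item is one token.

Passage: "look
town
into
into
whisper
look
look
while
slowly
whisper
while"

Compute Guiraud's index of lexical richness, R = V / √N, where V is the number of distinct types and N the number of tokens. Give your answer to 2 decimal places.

1.81

N = 11, V = 6.
√N = 3.316625
R = 6 / 3.316625 = 1.81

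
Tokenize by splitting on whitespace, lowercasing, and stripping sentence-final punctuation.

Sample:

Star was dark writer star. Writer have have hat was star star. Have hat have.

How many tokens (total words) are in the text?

Tokens: star, was, dark, writer, star, writer, have, have, hat, was, star, star, have, hat, have
N = 15

15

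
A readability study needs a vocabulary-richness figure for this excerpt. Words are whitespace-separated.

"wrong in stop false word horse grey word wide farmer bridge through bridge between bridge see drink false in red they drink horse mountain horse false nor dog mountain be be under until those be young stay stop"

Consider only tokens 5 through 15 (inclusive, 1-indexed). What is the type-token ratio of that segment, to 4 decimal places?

Segment tokens 5–15: word, horse, grey, word, wide, farmer, bridge, through, bridge, between, bridge
Segment N = 11, segment V = 8.
TTR = 8 / 11 = 0.7273

0.7273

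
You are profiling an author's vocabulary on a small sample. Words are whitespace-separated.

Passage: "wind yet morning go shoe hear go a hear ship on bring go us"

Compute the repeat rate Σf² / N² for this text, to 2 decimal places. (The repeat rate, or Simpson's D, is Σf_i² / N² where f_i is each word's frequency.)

0.11

Frequencies: go:3, hear:2, wind:1, yet:1, morning:1, shoe:1, a:1, ship:1, on:1, bring:1, us:1
Σf² = 22; N² = 196
Repeat rate = 22 / 196 = 0.11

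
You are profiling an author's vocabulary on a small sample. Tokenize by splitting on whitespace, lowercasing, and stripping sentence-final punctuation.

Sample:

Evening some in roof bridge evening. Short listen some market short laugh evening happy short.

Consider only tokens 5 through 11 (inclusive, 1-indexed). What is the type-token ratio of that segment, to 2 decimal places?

Segment tokens 5–11: bridge, evening, short, listen, some, market, short
Segment N = 7, segment V = 6.
TTR = 6 / 7 = 0.86

0.86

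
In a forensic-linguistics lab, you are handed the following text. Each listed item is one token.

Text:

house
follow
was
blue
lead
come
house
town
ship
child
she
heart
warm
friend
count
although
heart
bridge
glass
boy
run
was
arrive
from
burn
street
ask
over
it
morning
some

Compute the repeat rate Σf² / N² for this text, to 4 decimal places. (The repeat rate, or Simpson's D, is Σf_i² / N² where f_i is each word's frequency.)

0.0385

Frequencies: house:2, was:2, heart:2, follow:1, blue:1, lead:1, come:1, town:1, ship:1, child:1, she:1, warm:1, friend:1, count:1, although:1, bridge:1, glass:1, boy:1, run:1, arrive:1, … (8 more, each freq 1)
Σf² = 37; N² = 961
Repeat rate = 37 / 961 = 0.0385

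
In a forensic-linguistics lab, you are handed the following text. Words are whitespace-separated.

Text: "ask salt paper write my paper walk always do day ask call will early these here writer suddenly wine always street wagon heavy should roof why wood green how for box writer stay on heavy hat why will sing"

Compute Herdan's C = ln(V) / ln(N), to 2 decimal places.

N = 39, V = 32.
ln(V) = 3.465736, ln(N) = 3.663562
C = 3.465736 / 3.663562 = 0.95

0.95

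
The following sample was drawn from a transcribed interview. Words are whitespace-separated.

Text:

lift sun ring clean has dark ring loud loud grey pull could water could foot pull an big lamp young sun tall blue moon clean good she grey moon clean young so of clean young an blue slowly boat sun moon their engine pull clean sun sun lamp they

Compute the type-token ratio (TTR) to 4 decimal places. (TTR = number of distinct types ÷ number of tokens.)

0.5714

N = 49 tokens, V = 28 types.
TTR = V / N = 28 / 49 = 0.5714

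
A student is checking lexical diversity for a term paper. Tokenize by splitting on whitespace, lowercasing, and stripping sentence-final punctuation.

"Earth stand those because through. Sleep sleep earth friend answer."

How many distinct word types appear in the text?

Distinct types: {answer, because, earth, friend, sleep, stand, those, through}
V = 8

8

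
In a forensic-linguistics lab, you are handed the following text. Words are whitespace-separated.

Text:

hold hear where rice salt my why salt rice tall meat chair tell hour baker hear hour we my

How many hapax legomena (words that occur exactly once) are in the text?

Frequencies: hear:2, rice:2, salt:2, my:2, hour:2, hold:1, where:1, why:1, tall:1, meat:1, chair:1, tell:1, baker:1, we:1
Hapax (freq=1): baker, chair, hold, meat, tall, tell, we, where, why

9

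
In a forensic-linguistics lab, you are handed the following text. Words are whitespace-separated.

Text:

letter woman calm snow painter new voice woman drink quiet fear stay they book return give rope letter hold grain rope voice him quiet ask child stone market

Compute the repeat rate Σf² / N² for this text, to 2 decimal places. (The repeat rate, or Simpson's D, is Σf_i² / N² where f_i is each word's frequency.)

0.05

Frequencies: letter:2, woman:2, voice:2, quiet:2, rope:2, calm:1, snow:1, painter:1, new:1, drink:1, fear:1, stay:1, they:1, book:1, return:1, give:1, hold:1, grain:1, him:1, ask:1, … (3 more, each freq 1)
Σf² = 38; N² = 784
Repeat rate = 38 / 784 = 0.05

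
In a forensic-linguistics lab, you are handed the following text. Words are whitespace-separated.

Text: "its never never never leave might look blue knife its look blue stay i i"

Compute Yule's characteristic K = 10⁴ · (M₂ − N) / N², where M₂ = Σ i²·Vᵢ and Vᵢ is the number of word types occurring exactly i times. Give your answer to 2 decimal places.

Frequencies: never:3, its:2, look:2, blue:2, i:2, leave:1, might:1, knife:1, stay:1
N = 15. Frequency spectrum: V_1=4, V_2=4, V_3=1
M₂ = 1²·4 + 2²·4 + 3²·1 = 29
K = 10000 × (29 − 15) / 15² = 622.22

622.22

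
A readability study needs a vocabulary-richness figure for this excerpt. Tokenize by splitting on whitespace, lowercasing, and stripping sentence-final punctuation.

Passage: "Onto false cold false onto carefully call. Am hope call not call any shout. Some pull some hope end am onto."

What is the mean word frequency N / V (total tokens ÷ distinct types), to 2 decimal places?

N = 21 tokens, V = 13 types.
Mean frequency = N / V = 21 / 13 = 1.62

1.62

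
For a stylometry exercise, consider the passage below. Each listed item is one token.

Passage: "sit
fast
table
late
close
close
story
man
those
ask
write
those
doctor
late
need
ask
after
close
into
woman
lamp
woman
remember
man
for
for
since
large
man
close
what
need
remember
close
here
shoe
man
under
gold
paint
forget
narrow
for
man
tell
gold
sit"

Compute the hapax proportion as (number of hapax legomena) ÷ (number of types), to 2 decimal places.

0.62

Frequencies: close:5, man:5, for:3, sit:2, late:2, those:2, ask:2, need:2, woman:2, remember:2, gold:2, fast:1, table:1, story:1, write:1, doctor:1, after:1, into:1, lamp:1, since:1, … (9 more, each freq 1)
Hapax count = 18; type count = 29.
Ratio = 18 / 29 = 0.62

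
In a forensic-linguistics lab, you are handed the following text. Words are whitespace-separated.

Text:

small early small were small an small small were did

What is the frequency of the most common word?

5

Frequencies: small:5, were:2, early:1, an:1, did:1
Most common: 'small' with frequency 5.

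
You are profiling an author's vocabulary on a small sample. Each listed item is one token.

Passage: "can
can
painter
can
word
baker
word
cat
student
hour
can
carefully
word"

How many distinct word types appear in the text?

8

Distinct types: {baker, can, carefully, cat, hour, painter, student, word}
V = 8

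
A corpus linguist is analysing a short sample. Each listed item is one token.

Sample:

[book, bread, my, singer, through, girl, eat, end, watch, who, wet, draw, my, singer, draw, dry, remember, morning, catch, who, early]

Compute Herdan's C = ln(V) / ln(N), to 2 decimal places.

N = 21, V = 17.
ln(V) = 2.833213, ln(N) = 3.044522
C = 2.833213 / 3.044522 = 0.93

0.93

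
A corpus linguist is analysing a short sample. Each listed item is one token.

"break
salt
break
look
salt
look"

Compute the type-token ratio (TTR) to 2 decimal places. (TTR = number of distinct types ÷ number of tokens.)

0.50

N = 6 tokens, V = 3 types.
TTR = V / N = 3 / 6 = 0.50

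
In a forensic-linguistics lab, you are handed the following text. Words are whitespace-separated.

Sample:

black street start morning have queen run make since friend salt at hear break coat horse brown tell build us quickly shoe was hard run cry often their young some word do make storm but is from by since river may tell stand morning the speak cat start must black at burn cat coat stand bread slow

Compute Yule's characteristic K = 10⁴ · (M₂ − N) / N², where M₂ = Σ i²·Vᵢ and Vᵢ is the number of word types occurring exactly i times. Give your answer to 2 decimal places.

67.71

Frequencies: black:2, start:2, morning:2, run:2, make:2, since:2, at:2, coat:2, tell:2, stand:2, cat:2, street:1, have:1, queen:1, friend:1, salt:1, hear:1, break:1, horse:1, brown:1, … (26 more, each freq 1)
N = 57. Frequency spectrum: V_1=35, V_2=11
M₂ = 1²·35 + 2²·11 = 79
K = 10000 × (79 − 57) / 57² = 67.71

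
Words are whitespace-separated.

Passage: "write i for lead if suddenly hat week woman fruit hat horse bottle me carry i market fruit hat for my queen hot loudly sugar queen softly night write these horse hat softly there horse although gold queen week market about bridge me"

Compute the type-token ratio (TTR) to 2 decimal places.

N = 43 tokens, V = 28 types.
TTR = V / N = 28 / 43 = 0.65

0.65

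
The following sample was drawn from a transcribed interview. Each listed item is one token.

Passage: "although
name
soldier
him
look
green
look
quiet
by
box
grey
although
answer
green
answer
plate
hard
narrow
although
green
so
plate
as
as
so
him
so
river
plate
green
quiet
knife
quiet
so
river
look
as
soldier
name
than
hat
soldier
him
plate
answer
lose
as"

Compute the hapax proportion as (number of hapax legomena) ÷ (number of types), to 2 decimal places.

Frequencies: green:4, plate:4, so:4, as:4, although:3, soldier:3, him:3, look:3, quiet:3, answer:3, name:2, river:2, by:1, box:1, grey:1, hard:1, narrow:1, knife:1, than:1, hat:1, … (1 more, each freq 1)
Hapax count = 9; type count = 21.
Ratio = 9 / 21 = 0.43

0.43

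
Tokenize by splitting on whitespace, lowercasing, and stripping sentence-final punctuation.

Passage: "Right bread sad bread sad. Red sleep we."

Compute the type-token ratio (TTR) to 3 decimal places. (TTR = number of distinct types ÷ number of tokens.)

N = 8 tokens, V = 6 types.
TTR = V / N = 6 / 8 = 0.750

0.750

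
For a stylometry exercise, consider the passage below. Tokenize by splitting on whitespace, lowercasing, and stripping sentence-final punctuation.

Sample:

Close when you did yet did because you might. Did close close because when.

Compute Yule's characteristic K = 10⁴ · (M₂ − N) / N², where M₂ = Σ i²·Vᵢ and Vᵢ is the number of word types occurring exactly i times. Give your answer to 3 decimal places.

Frequencies: close:3, did:3, when:2, you:2, because:2, yet:1, might:1
N = 14. Frequency spectrum: V_1=2, V_2=3, V_3=2
M₂ = 1²·2 + 2²·3 + 3²·2 = 32
K = 10000 × (32 − 14) / 14² = 918.367

918.367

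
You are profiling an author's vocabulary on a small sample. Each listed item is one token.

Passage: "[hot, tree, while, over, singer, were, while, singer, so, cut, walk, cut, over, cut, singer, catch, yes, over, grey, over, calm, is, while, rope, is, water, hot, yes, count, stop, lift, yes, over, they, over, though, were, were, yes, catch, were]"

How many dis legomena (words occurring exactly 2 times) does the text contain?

Frequencies: over:6, were:4, yes:4, while:3, singer:3, cut:3, hot:2, catch:2, is:2, tree:1, so:1, walk:1, grey:1, calm:1, rope:1, water:1, count:1, stop:1, lift:1, they:1, … (1 more, each freq 1)
Words with frequency 2: catch, hot, is

3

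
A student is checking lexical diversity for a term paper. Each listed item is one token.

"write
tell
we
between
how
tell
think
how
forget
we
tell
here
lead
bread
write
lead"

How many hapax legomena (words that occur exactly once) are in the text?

Frequencies: tell:3, write:2, we:2, how:2, lead:2, between:1, think:1, forget:1, here:1, bread:1
Hapax (freq=1): between, bread, forget, here, think

5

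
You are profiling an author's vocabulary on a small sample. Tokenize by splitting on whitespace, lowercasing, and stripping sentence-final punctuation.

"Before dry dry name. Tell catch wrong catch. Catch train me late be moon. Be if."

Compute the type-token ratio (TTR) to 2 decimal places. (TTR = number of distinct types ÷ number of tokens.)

N = 16 tokens, V = 12 types.
TTR = V / N = 12 / 16 = 0.75

0.75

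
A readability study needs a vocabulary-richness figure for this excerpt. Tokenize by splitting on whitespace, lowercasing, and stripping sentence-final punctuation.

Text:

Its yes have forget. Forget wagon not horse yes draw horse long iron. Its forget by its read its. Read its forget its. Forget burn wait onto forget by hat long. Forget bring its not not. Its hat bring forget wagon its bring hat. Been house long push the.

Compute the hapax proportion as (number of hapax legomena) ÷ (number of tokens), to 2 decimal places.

0.20

Frequencies: its:9, forget:8, not:3, long:3, hat:3, bring:3, yes:2, wagon:2, horse:2, by:2, read:2, have:1, draw:1, iron:1, burn:1, wait:1, onto:1, been:1, house:1, push:1, … (1 more, each freq 1)
Hapax count = 10; token count = 49.
Ratio = 10 / 49 = 0.20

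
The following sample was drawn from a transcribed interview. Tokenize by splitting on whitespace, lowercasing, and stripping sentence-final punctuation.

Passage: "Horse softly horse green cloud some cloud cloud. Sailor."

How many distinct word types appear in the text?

6

Distinct types: {cloud, green, horse, sailor, softly, some}
V = 6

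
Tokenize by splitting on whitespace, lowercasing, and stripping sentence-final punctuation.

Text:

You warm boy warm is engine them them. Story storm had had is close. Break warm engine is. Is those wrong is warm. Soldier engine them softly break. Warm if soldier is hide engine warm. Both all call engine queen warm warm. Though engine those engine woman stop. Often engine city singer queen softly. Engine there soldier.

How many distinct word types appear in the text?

Distinct types: {all, both, boy, break, call, city, close, engine, had, hide, if, is, often, queen, singer, softly, soldier, stop, storm, story, them, there, those, though, warm, woman, wrong, you}
V = 28

28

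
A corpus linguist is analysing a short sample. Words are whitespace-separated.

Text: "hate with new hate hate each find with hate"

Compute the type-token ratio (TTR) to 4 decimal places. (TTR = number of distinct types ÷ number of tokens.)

0.5556

N = 9 tokens, V = 5 types.
TTR = V / N = 5 / 9 = 0.5556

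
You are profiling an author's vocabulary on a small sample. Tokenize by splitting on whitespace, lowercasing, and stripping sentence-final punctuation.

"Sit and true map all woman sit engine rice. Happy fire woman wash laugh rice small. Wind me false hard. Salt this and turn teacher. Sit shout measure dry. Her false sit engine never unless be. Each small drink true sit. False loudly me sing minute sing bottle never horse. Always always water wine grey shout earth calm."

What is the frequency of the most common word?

Frequencies: sit:5, false:3, and:2, true:2, woman:2, engine:2, rice:2, small:2, me:2, shout:2, never:2, sing:2, always:2, map:1, all:1, happy:1, fire:1, wash:1, laugh:1, wind:1, … (21 more, each freq 1)
Most common: 'sit' with frequency 5.

5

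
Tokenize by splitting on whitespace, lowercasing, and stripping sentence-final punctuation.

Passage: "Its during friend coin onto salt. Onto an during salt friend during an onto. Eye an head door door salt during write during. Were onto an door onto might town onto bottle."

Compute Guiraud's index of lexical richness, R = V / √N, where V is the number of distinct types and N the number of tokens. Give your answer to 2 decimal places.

2.65

N = 32, V = 15.
√N = 5.656854
R = 15 / 5.656854 = 2.65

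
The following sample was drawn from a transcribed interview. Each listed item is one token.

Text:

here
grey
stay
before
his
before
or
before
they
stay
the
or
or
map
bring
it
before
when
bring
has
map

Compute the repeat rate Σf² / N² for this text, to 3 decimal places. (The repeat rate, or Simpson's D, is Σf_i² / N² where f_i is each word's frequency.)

Frequencies: before:4, or:3, stay:2, map:2, bring:2, here:1, grey:1, his:1, they:1, the:1, it:1, when:1, has:1
Σf² = 45; N² = 441
Repeat rate = 45 / 441 = 0.102

0.102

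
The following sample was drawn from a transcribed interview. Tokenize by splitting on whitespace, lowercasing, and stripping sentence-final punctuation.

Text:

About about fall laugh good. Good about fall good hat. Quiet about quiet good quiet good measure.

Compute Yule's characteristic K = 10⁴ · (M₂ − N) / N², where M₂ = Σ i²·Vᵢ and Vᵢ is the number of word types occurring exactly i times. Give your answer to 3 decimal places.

Frequencies: good:5, about:4, quiet:3, fall:2, laugh:1, hat:1, measure:1
N = 17. Frequency spectrum: V_1=3, V_2=1, V_3=1, V_4=1, V_5=1
M₂ = 1²·3 + 2²·1 + 3²·1 + 4²·1 + 5²·1 = 57
K = 10000 × (57 − 17) / 17² = 1384.083

1384.083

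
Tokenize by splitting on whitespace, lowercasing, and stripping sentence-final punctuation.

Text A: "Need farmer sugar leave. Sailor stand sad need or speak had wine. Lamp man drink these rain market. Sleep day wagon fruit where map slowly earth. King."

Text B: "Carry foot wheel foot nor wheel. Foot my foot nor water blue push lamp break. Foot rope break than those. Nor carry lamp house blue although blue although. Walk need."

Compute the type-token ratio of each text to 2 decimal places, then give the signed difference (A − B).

TTR(A) = 26/27 = 0.96
TTR(B) = 17/30 = 0.57
Difference = 0.96 − 0.57 = 0.39

0.39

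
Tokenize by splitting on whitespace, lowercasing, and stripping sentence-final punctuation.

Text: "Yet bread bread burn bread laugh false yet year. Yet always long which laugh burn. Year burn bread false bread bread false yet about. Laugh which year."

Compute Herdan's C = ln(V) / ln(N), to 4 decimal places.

0.6986

N = 27, V = 10.
ln(V) = 2.302585, ln(N) = 3.295837
C = 2.302585 / 3.295837 = 0.6986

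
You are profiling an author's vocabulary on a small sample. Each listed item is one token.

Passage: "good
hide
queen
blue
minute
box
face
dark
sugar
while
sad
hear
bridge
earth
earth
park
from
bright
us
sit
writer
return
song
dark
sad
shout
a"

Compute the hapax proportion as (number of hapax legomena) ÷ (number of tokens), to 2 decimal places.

0.78

Frequencies: dark:2, sad:2, earth:2, good:1, hide:1, queen:1, blue:1, minute:1, box:1, face:1, sugar:1, while:1, hear:1, bridge:1, park:1, from:1, bright:1, us:1, sit:1, writer:1, … (4 more, each freq 1)
Hapax count = 21; token count = 27.
Ratio = 21 / 27 = 0.78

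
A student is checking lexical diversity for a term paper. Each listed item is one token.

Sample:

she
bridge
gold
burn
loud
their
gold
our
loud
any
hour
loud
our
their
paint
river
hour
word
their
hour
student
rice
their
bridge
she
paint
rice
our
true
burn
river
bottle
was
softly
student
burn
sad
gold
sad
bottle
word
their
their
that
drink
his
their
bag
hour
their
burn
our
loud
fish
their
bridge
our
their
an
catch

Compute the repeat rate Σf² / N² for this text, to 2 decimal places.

0.07

Frequencies: their:10, our:5, burn:4, loud:4, hour:4, bridge:3, gold:3, she:2, paint:2, river:2, word:2, student:2, rice:2, bottle:2, sad:2, any:1, true:1, was:1, softly:1, that:1, … (6 more, each freq 1)
Σf² = 234; N² = 3600
Repeat rate = 234 / 3600 = 0.07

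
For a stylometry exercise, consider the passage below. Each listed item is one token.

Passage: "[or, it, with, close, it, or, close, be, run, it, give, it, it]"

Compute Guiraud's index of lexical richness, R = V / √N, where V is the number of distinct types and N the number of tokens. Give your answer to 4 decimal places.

1.9415

N = 13, V = 7.
√N = 3.605551
R = 7 / 3.605551 = 1.9415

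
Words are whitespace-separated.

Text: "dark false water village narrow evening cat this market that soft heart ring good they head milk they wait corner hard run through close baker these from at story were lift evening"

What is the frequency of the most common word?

Frequencies: evening:2, they:2, dark:1, false:1, water:1, village:1, narrow:1, cat:1, this:1, market:1, that:1, soft:1, heart:1, ring:1, good:1, head:1, milk:1, wait:1, corner:1, hard:1, … (10 more, each freq 1)
Most common: 'evening' with frequency 2.

2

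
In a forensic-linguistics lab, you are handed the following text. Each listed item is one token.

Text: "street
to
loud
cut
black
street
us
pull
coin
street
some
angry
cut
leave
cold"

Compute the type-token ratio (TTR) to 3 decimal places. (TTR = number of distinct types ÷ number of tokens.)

0.800

N = 15 tokens, V = 12 types.
TTR = V / N = 12 / 15 = 0.800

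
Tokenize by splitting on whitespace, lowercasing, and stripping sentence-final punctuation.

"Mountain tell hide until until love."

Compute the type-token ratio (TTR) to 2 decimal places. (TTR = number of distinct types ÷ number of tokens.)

0.83

N = 6 tokens, V = 5 types.
TTR = V / N = 5 / 6 = 0.83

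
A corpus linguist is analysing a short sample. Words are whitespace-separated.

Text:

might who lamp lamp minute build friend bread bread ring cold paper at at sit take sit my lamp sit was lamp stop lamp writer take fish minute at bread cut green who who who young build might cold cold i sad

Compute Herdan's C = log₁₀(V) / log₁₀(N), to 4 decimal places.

0.8389

N = 42, V = 23.
log₁₀(V) = 1.361728, log₁₀(N) = 1.623249
C = 1.361728 / 1.623249 = 0.8389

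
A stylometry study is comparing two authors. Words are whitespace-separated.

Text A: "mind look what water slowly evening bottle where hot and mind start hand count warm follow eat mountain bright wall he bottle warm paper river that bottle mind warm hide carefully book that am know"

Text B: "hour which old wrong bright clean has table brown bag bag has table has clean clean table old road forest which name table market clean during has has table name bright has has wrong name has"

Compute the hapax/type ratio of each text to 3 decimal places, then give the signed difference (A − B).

0.457

A: hapax=24, V=28, ratio=0.857
B: hapax=6, V=15, ratio=0.400
Difference = 0.857 − 0.400 = 0.457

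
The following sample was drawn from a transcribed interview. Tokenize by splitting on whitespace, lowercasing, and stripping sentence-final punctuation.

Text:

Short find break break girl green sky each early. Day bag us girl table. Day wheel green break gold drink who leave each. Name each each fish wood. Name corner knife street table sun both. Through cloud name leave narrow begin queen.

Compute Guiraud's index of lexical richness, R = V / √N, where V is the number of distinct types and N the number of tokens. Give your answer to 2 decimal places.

N = 42, V = 30.
√N = 6.480741
R = 30 / 6.480741 = 4.63

4.63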